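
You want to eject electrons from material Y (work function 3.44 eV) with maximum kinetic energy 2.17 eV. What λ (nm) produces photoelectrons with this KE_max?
221.01 nm

From Einstein's equation: KE_max = hc/λ - φ

Rearranging for λ:
hc/λ = KE_max + φ
λ = hc/(KE_max + φ)

Required photon energy:
E_photon = KE_max + φ = 2.17 + 3.44 = 5.61 eV

Required wavelength:
λ = hc/E_photon = (6.626×10⁻³⁴)(3×10⁸) / (5.61 × 1.602×10⁻¹⁹)
λ = 221.01 nm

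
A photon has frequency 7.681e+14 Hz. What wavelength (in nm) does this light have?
390.30 nm

Using the wave equation: c = fλ

Solving for wavelength:
λ = c/f = (3×10⁸ m/s) / (7.681e+14 Hz)
λ = 390.30 nm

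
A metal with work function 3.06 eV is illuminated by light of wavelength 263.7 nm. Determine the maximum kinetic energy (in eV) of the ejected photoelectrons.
1.6417 eV

Using Einstein's photoelectric equation: KE_max = hf - φ = hc/λ - φ

First, calculate the photon energy:
E_photon = hc/λ = (6.626×10⁻³⁴ J·s)(3×10⁸ m/s) / (263.7×10⁻⁹ m)
E_photon = 4.7017 eV

Then, the maximum kinetic energy:
KE_max = E_photon - φ = 4.7017 eV - 3.06 eV = 1.6417 eV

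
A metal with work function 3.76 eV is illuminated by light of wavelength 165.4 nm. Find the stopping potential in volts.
3.7360 V

The stopping potential V_s satisfies: eV_s = KE_max

First, find KE_max using Einstein's equation:
E_photon = hc/λ = 7.4960 eV
KE_max = E_photon - φ = 7.4960 - 3.76 = 3.7360 eV

Since eV_s = KE_max:
V_s = KE_max/e = 3.7360 V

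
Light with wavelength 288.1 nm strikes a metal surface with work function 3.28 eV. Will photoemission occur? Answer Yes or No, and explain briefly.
Yes

For photoemission, the photon energy must exceed the work function.

Photon energy: E = hc/λ = 4.3035 eV
Work function: φ = 3.28 eV

Since E_photon (4.3035 eV) > φ (3.28 eV), photoemission WILL occur.
The threshold wavelength is λ₀ = hc/φ = 378.0 nm.
Since 288.1 nm < 378.0 nm, the light has sufficient energy.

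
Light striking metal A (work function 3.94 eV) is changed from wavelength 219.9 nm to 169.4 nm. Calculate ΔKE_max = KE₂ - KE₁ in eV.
1.6808 eV

Using Einstein's equation: KE_max = hc/λ - φ

For λ₁ = 219.9 nm:
KE₁ = hc/λ₁ - φ = 5.6382 - 3.94 = 1.6982 eV

For λ₂ = 169.4 nm:
KE₂ = hc/λ₂ - φ = 7.3190 - 3.94 = 3.3790 eV

Change in KE:
ΔKE = KE₂ - KE₁ = 3.3790 - 1.6982 = 1.6808 eV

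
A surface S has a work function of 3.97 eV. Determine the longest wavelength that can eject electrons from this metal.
312.30 nm

The threshold wavelength is when the photon energy equals the work function:
hc/λ₀ = φ

Solving for λ₀:
λ₀ = hc/φ = (6.626×10⁻³⁴ J·s)(3×10⁸ m/s) / (3.97 eV × 1.602×10⁻¹⁹ J/eV)
λ₀ = 312.30 nm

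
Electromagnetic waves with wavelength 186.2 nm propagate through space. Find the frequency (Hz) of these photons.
1.6101e+15 Hz

Using the wave equation: c = fλ

Solving for frequency:
f = c/λ = (3×10⁸ m/s) / (186.2×10⁻⁹ m)
f = 1.6101e+15 Hz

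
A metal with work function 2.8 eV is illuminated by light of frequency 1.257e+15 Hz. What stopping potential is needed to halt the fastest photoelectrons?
2.3985 V

The stopping potential V_s satisfies: eV_s = KE_max

First, find KE_max using Einstein's equation:
E_photon = hf = (6.626×10⁻³⁴ J·s)(1.257e+15 Hz) = 5.1985 eV
KE_max = E_photon - φ = 5.1985 - 2.8 = 2.3985 eV

Since eV_s = KE_max:
V_s = KE_max/e = 2.3985 V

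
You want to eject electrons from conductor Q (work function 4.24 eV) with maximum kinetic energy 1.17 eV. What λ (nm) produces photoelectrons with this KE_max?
229.18 nm

From Einstein's equation: KE_max = hc/λ - φ

Rearranging for λ:
hc/λ = KE_max + φ
λ = hc/(KE_max + φ)

Required photon energy:
E_photon = KE_max + φ = 1.17 + 4.24 = 5.41 eV

Required wavelength:
λ = hc/E_photon = (6.626×10⁻³⁴)(3×10⁸) / (5.41 × 1.602×10⁻¹⁹)
λ = 229.18 nm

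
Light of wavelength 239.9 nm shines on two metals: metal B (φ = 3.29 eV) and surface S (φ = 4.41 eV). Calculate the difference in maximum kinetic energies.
1.1200 eV

Using KE_max = hc/λ - φ for each metal:

Photon energy: E = hc/λ = 5.1682 eV

For metal B (φ₁ = 3.29 eV):
KE₁ = E - φ₁ = 5.1682 - 3.29 = 1.8782 eV

For surface S (φ₂ = 4.41 eV):
KE₂ = E - φ₂ = 5.1682 - 4.41 = 0.7582 eV

Difference:
ΔKE = KE₁ - KE₂ = 1.8782 - 0.7582 = 1.1200 eV

Note: The difference equals the difference in work functions: 4.41 - 3.29 = 1.12 eV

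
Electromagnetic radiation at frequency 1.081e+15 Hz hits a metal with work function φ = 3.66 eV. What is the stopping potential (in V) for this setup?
0.8107 V

The stopping potential V_s satisfies: eV_s = KE_max

First, find KE_max using Einstein's equation:
E_photon = hf = (6.626×10⁻³⁴ J·s)(1.081e+15 Hz) = 4.4707 eV
KE_max = E_photon - φ = 4.4707 - 3.66 = 0.8107 eV

Since eV_s = KE_max:
V_s = KE_max/e = 0.8107 V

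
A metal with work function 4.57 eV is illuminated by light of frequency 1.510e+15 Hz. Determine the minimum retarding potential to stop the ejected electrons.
1.6749 V

The stopping potential V_s satisfies: eV_s = KE_max

First, find KE_max using Einstein's equation:
E_photon = hf = (6.626×10⁻³⁴ J·s)(1.510e+15 Hz) = 6.2449 eV
KE_max = E_photon - φ = 6.2449 - 4.57 = 1.6749 eV

Since eV_s = KE_max:
V_s = KE_max/e = 1.6749 V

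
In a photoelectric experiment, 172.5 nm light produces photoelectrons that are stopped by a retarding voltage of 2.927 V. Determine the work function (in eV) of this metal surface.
4.26 eV

The stopping potential gives the maximum kinetic energy: KE_max = eV_s = 2.927 eV

From Einstein's photoelectric equation: KE_max = hc/λ - φ
Rearranging: φ = hc/λ - KE_max

Calculate photon energy:
E_photon = hc/λ = (6.626×10⁻³⁴ J·s)(3×10⁸ m/s) / (172.5×10⁻⁹ m) = 7.1875 eV

Therefore:
φ = 7.1875 - 2.927 = 4.26 eV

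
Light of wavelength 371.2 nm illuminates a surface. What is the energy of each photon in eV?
3.3401 eV

Using E = hf = hc/λ:

E = hc/λ = (6.626×10⁻³⁴ J·s)(3×10⁸ m/s) / (371.2×10⁻⁹ m)
E = 3.3401 eV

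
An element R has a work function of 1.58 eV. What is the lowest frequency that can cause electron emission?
3.8204e+14 Hz

The threshold frequency is when the photon energy equals the work function:
hf₀ = φ

Solving for f₀:
f₀ = φ/h = (1.58 eV × 1.602×10⁻¹⁹ J/eV) / (6.626×10⁻³⁴ J·s)
f₀ = 3.8204e+14 Hz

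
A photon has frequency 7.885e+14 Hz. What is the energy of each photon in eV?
3.2610 eV

Using E = hf:

E = hf = (6.626×10⁻³⁴ J·s)(7.885e+14 Hz)
E = 3.2610 eV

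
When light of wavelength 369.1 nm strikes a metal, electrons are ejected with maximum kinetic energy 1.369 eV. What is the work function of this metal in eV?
1.99 eV

From Einstein's photoelectric equation: KE_max = hf - φ = hc/λ - φ

Rearranging for φ:
φ = hc/λ - KE_max

Calculate photon energy:
E_photon = hc/λ = 3.3591 eV

Therefore:
φ = 3.3591 - 1.369 = 1.99 eV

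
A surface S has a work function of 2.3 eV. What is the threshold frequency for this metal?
5.5614e+14 Hz

The threshold frequency is when the photon energy equals the work function:
hf₀ = φ

Solving for f₀:
f₀ = φ/h = (2.3 eV × 1.602×10⁻¹⁹ J/eV) / (6.626×10⁻³⁴ J·s)
f₀ = 5.5614e+14 Hz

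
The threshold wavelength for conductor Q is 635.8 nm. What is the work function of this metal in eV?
1.95 eV

At the threshold wavelength, photon energy equals work function:
φ = hc/λ₀

Calculating:
φ = (6.626×10⁻³⁴ J·s)(3×10⁸ m/s) / (635.8×10⁻⁹ m)
φ = 1.95 eV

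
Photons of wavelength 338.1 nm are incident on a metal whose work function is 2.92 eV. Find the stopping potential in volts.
0.7471 V

The stopping potential V_s satisfies: eV_s = KE_max

First, find KE_max using Einstein's equation:
E_photon = hc/λ = 3.6671 eV
KE_max = E_photon - φ = 3.6671 - 2.92 = 0.7471 eV

Since eV_s = KE_max:
V_s = KE_max/e = 0.7471 V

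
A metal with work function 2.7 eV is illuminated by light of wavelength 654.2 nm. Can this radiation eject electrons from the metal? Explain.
No

For photoemission, the photon energy must exceed the work function.

Photon energy: E = hc/λ = 1.8952 eV
Work function: φ = 2.7 eV

Since E_photon (1.8952 eV) < φ (2.7 eV), photoemission will NOT occur.
The threshold wavelength is λ₀ = hc/φ = 459.2 nm.
Since 654.2 nm > 459.2 nm, the photons lack sufficient energy.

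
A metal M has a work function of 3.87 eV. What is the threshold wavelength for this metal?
320.37 nm

The threshold wavelength is when the photon energy equals the work function:
hc/λ₀ = φ

Solving for λ₀:
λ₀ = hc/φ = (6.626×10⁻³⁴ J·s)(3×10⁸ m/s) / (3.87 eV × 1.602×10⁻¹⁹ J/eV)
λ₀ = 320.37 nm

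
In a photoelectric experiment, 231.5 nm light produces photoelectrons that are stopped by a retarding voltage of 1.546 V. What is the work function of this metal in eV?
3.81 eV

The stopping potential gives the maximum kinetic energy: KE_max = eV_s = 1.546 eV

From Einstein's photoelectric equation: KE_max = hc/λ - φ
Rearranging: φ = hc/λ - KE_max

Calculate photon energy:
E_photon = hc/λ = (6.626×10⁻³⁴ J·s)(3×10⁸ m/s) / (231.5×10⁻⁹ m) = 5.3557 eV

Therefore:
φ = 5.3557 - 1.546 = 3.81 eV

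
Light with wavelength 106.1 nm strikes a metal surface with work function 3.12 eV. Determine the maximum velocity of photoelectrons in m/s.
1.7358e+06 m/s

First, find the maximum kinetic energy:
E_photon = hc/λ = 11.6856 eV
KE_max = E_photon - φ = 11.6856 - 3.12 = 8.5656 eV

Convert to Joules: KE_max = 8.5656 × 1.602×10⁻¹⁹ J = 1.3724e-18 J

Then use KE = ½mv² to find velocity:
v = √(2·KE/m) = √(2 × 1.3724e-18 J / 9.109e-31 kg)
v = 1.7358e+06 m/s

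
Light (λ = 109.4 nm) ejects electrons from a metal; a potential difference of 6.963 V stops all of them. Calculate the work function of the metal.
4.37 eV

The stopping potential gives the maximum kinetic energy: KE_max = eV_s = 6.963 eV

From Einstein's photoelectric equation: KE_max = hc/λ - φ
Rearranging: φ = hc/λ - KE_max

Calculate photon energy:
E_photon = hc/λ = (6.626×10⁻³⁴ J·s)(3×10⁸ m/s) / (109.4×10⁻⁹ m) = 11.3331 eV

Therefore:
φ = 11.3331 - 6.963 = 4.37 eV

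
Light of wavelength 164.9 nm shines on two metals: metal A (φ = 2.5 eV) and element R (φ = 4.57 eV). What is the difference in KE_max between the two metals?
2.0700 eV

Using KE_max = hc/λ - φ for each metal:

Photon energy: E = hc/λ = 7.5188 eV

For metal A (φ₁ = 2.5 eV):
KE₁ = E - φ₁ = 7.5188 - 2.5 = 5.0188 eV

For element R (φ₂ = 4.57 eV):
KE₂ = E - φ₂ = 7.5188 - 4.57 = 2.9488 eV

Difference:
ΔKE = KE₁ - KE₂ = 5.0188 - 2.9488 = 2.0700 eV

Note: The difference equals the difference in work functions: 4.57 - 2.5 = 2.07 eV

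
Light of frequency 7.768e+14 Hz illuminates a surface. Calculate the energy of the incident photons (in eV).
3.2126 eV

Using E = hf:

E = hf = (6.626×10⁻³⁴ J·s)(7.768e+14 Hz)
E = 3.2126 eV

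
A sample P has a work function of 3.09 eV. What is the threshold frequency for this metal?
7.4716e+14 Hz

The threshold frequency is when the photon energy equals the work function:
hf₀ = φ

Solving for f₀:
f₀ = φ/h = (3.09 eV × 1.602×10⁻¹⁹ J/eV) / (6.626×10⁻³⁴ J·s)
f₀ = 7.4716e+14 Hz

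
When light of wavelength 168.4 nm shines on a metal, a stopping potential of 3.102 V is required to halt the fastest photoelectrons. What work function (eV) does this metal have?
4.26 eV

The stopping potential gives the maximum kinetic energy: KE_max = eV_s = 3.102 eV

From Einstein's photoelectric equation: KE_max = hc/λ - φ
Rearranging: φ = hc/λ - KE_max

Calculate photon energy:
E_photon = hc/λ = (6.626×10⁻³⁴ J·s)(3×10⁸ m/s) / (168.4×10⁻⁹ m) = 7.3625 eV

Therefore:
φ = 7.3625 - 3.102 = 4.26 eV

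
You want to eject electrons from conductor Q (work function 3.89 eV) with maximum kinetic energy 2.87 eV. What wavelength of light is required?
183.41 nm

From Einstein's equation: KE_max = hc/λ - φ

Rearranging for λ:
hc/λ = KE_max + φ
λ = hc/(KE_max + φ)

Required photon energy:
E_photon = KE_max + φ = 2.87 + 3.89 = 6.76 eV

Required wavelength:
λ = hc/E_photon = (6.626×10⁻³⁴)(3×10⁸) / (6.76 × 1.602×10⁻¹⁹)
λ = 183.41 nm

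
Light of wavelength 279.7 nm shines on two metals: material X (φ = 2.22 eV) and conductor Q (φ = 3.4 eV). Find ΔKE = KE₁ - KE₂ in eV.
1.1800 eV

Using KE_max = hc/λ - φ for each metal:

Photon energy: E = hc/λ = 4.4328 eV

For material X (φ₁ = 2.22 eV):
KE₁ = E - φ₁ = 4.4328 - 2.22 = 2.2128 eV

For conductor Q (φ₂ = 3.4 eV):
KE₂ = E - φ₂ = 4.4328 - 3.4 = 1.0328 eV

Difference:
ΔKE = KE₁ - KE₂ = 2.2128 - 1.0328 = 1.1800 eV

Note: The difference equals the difference in work functions: 3.4 - 2.22 = 1.18 eV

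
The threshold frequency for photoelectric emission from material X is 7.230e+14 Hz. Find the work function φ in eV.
2.99 eV

At the threshold frequency, photon energy equals work function:
φ = hf₀

Calculating:
φ = (6.626×10⁻³⁴ J·s)(7.230e+14 Hz)
φ = 2.99 eV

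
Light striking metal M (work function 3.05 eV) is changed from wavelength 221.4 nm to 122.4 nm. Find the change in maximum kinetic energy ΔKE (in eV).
4.5294 eV

Using Einstein's equation: KE_max = hc/λ - φ

For λ₁ = 221.4 nm:
KE₁ = hc/λ₁ - φ = 5.6000 - 3.05 = 2.5500 eV

For λ₂ = 122.4 nm:
KE₂ = hc/λ₂ - φ = 10.1294 - 3.05 = 7.0794 eV

Change in KE:
ΔKE = KE₂ - KE₁ = 7.0794 - 2.5500 = 4.5294 eV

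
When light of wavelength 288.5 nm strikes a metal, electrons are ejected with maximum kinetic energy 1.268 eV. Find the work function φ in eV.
3.03 eV

From Einstein's photoelectric equation: KE_max = hf - φ = hc/λ - φ

Rearranging for φ:
φ = hc/λ - KE_max

Calculate photon energy:
E_photon = hc/λ = 4.2975 eV

Therefore:
φ = 4.2975 - 1.268 = 3.03 eV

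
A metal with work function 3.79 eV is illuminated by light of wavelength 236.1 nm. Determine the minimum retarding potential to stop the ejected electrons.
1.4613 V

The stopping potential V_s satisfies: eV_s = KE_max

First, find KE_max using Einstein's equation:
E_photon = hc/λ = 5.2513 eV
KE_max = E_photon - φ = 5.2513 - 3.79 = 1.4613 eV

Since eV_s = KE_max:
V_s = KE_max/e = 1.4613 V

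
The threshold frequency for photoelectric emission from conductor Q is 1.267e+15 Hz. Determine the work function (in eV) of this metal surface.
5.24 eV

At the threshold frequency, photon energy equals work function:
φ = hf₀

Calculating:
φ = (6.626×10⁻³⁴ J·s)(1.267e+15 Hz)
φ = 5.24 eV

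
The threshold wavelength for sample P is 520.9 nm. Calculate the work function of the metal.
2.38 eV

At the threshold wavelength, photon energy equals work function:
φ = hc/λ₀

Calculating:
φ = (6.626×10⁻³⁴ J·s)(3×10⁸ m/s) / (520.9×10⁻⁹ m)
φ = 2.38 eV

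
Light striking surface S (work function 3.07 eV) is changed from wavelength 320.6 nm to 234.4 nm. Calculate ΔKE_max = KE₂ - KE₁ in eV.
1.4222 eV

Using Einstein's equation: KE_max = hc/λ - φ

For λ₁ = 320.6 nm:
KE₁ = hc/λ₁ - φ = 3.8673 - 3.07 = 0.7973 eV

For λ₂ = 234.4 nm:
KE₂ = hc/λ₂ - φ = 5.2894 - 3.07 = 2.2194 eV

Change in KE:
ΔKE = KE₂ - KE₁ = 2.2194 - 0.7973 = 1.4222 eV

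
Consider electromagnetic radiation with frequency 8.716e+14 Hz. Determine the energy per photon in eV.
3.6046 eV

Using E = hf:

E = hf = (6.626×10⁻³⁴ J·s)(8.716e+14 Hz)
E = 3.6046 eV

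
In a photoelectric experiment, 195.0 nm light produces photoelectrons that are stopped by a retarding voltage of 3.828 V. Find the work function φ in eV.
2.53 eV

The stopping potential gives the maximum kinetic energy: KE_max = eV_s = 3.828 eV

From Einstein's photoelectric equation: KE_max = hc/λ - φ
Rearranging: φ = hc/λ - KE_max

Calculate photon energy:
E_photon = hc/λ = (6.626×10⁻³⁴ J·s)(3×10⁸ m/s) / (195.0×10⁻⁹ m) = 6.3582 eV

Therefore:
φ = 6.3582 - 3.828 = 2.53 eV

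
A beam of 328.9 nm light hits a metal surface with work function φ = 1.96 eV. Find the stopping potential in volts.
1.8097 V

The stopping potential V_s satisfies: eV_s = KE_max

First, find KE_max using Einstein's equation:
E_photon = hc/λ = 3.7697 eV
KE_max = E_photon - φ = 3.7697 - 1.96 = 1.8097 eV

Since eV_s = KE_max:
V_s = KE_max/e = 1.8097 V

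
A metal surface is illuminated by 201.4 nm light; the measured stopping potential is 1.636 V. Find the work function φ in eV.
4.52 eV

The stopping potential gives the maximum kinetic energy: KE_max = eV_s = 1.636 eV

From Einstein's photoelectric equation: KE_max = hc/λ - φ
Rearranging: φ = hc/λ - KE_max

Calculate photon energy:
E_photon = hc/λ = (6.626×10⁻³⁴ J·s)(3×10⁸ m/s) / (201.4×10⁻⁹ m) = 6.1561 eV

Therefore:
φ = 6.1561 - 1.636 = 4.52 eV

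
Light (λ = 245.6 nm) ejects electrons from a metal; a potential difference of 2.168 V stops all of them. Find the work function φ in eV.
2.88 eV

The stopping potential gives the maximum kinetic energy: KE_max = eV_s = 2.168 eV

From Einstein's photoelectric equation: KE_max = hc/λ - φ
Rearranging: φ = hc/λ - KE_max

Calculate photon energy:
E_photon = hc/λ = (6.626×10⁻³⁴ J·s)(3×10⁸ m/s) / (245.6×10⁻⁹ m) = 5.0482 eV

Therefore:
φ = 5.0482 - 2.168 = 2.88 eV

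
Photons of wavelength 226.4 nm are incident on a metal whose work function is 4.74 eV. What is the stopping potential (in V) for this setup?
0.7363 V

The stopping potential V_s satisfies: eV_s = KE_max

First, find KE_max using Einstein's equation:
E_photon = hc/λ = 5.4763 eV
KE_max = E_photon - φ = 5.4763 - 4.74 = 0.7363 eV

Since eV_s = KE_max:
V_s = KE_max/e = 0.7363 V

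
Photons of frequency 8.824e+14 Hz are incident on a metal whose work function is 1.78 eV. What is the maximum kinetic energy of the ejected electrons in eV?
1.8693 eV

Using Einstein's photoelectric equation: KE_max = hf - φ

First, calculate the photon energy:
E_photon = hf = (6.626×10⁻³⁴ J·s)(8.824e+14 Hz)
E_photon = 3.6493 eV

Then, the maximum kinetic energy:
KE_max = E_photon - φ = 3.6493 eV - 1.78 eV = 1.8693 eV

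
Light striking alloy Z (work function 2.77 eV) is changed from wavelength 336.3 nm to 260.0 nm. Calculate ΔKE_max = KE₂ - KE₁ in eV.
1.0819 eV

Using Einstein's equation: KE_max = hc/λ - φ

For λ₁ = 336.3 nm:
KE₁ = hc/λ₁ - φ = 3.6867 - 2.77 = 0.9167 eV

For λ₂ = 260.0 nm:
KE₂ = hc/λ₂ - φ = 4.7686 - 2.77 = 1.9986 eV

Change in KE:
ΔKE = KE₂ - KE₁ = 1.9986 - 0.9167 = 1.0819 eV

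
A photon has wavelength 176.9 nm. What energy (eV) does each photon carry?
7.0087 eV

Using E = hf = hc/λ:

E = hc/λ = (6.626×10⁻³⁴ J·s)(3×10⁸ m/s) / (176.9×10⁻⁹ m)
E = 7.0087 eV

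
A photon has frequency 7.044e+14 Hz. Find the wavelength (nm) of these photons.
425.60 nm

Using the wave equation: c = fλ

Solving for wavelength:
λ = c/f = (3×10⁸ m/s) / (7.044e+14 Hz)
λ = 425.60 nm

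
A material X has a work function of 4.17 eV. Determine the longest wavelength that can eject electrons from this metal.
297.32 nm

The threshold wavelength is when the photon energy equals the work function:
hc/λ₀ = φ

Solving for λ₀:
λ₀ = hc/φ = (6.626×10⁻³⁴ J·s)(3×10⁸ m/s) / (4.17 eV × 1.602×10⁻¹⁹ J/eV)
λ₀ = 297.32 nm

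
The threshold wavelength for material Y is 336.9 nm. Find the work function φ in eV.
3.68 eV

At the threshold wavelength, photon energy equals work function:
φ = hc/λ₀

Calculating:
φ = (6.626×10⁻³⁴ J·s)(3×10⁸ m/s) / (336.9×10⁻⁹ m)
φ = 3.68 eV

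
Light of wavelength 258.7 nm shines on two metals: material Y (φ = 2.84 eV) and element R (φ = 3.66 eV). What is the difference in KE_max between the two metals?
0.8200 eV

Using KE_max = hc/λ - φ for each metal:

Photon energy: E = hc/λ = 4.7926 eV

For material Y (φ₁ = 2.84 eV):
KE₁ = E - φ₁ = 4.7926 - 2.84 = 1.9526 eV

For element R (φ₂ = 3.66 eV):
KE₂ = E - φ₂ = 4.7926 - 3.66 = 1.1326 eV

Difference:
ΔKE = KE₁ - KE₂ = 1.9526 - 1.1326 = 0.8200 eV

Note: The difference equals the difference in work functions: 3.66 - 2.84 = 0.82 eV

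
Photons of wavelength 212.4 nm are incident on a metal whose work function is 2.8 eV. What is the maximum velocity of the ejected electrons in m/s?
1.0336e+06 m/s

First, find the maximum kinetic energy:
E_photon = hc/λ = 5.8373 eV
KE_max = E_photon - φ = 5.8373 - 2.8 = 3.0373 eV

Convert to Joules: KE_max = 3.0373 × 1.602×10⁻¹⁹ J = 4.8663e-19 J

Then use KE = ½mv² to find velocity:
v = √(2·KE/m) = √(2 × 4.8663e-19 J / 9.109e-31 kg)
v = 1.0336e+06 m/s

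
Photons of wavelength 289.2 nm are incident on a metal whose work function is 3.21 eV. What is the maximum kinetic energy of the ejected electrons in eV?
1.0771 eV

Using Einstein's photoelectric equation: KE_max = hf - φ = hc/λ - φ

First, calculate the photon energy:
E_photon = hc/λ = (6.626×10⁻³⁴ J·s)(3×10⁸ m/s) / (289.2×10⁻⁹ m)
E_photon = 4.2871 eV

Then, the maximum kinetic energy:
KE_max = E_photon - φ = 4.2871 eV - 3.21 eV = 1.0771 eV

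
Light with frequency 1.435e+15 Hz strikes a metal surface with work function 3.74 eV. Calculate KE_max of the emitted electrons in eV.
2.1947 eV

Using Einstein's photoelectric equation: KE_max = hf - φ

First, calculate the photon energy:
E_photon = hf = (6.626×10⁻³⁴ J·s)(1.435e+15 Hz)
E_photon = 5.9347 eV

Then, the maximum kinetic energy:
KE_max = E_photon - φ = 5.9347 eV - 3.74 eV = 2.1947 eV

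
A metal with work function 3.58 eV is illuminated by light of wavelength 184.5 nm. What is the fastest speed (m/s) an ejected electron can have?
1.0510e+06 m/s

First, find the maximum kinetic energy:
E_photon = hc/λ = 6.7200 eV
KE_max = E_photon - φ = 6.7200 - 3.58 = 3.1400 eV

Convert to Joules: KE_max = 3.1400 × 1.602×10⁻¹⁹ J = 5.0309e-19 J

Then use KE = ½mv² to find velocity:
v = √(2·KE/m) = √(2 × 5.0309e-19 J / 9.109e-31 kg)
v = 1.0510e+06 m/s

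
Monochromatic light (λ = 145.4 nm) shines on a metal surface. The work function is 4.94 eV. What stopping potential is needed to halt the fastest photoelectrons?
3.5871 V

The stopping potential V_s satisfies: eV_s = KE_max

First, find KE_max using Einstein's equation:
E_photon = hc/λ = 8.5271 eV
KE_max = E_photon - φ = 8.5271 - 4.94 = 3.5871 eV

Since eV_s = KE_max:
V_s = KE_max/e = 3.5871 V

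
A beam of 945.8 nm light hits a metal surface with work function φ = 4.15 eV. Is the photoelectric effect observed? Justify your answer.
No

For photoemission, the photon energy must exceed the work function.

Photon energy: E = hc/λ = 1.3109 eV
Work function: φ = 4.15 eV

Since E_photon (1.3109 eV) < φ (4.15 eV), photoemission will NOT occur.
The threshold wavelength is λ₀ = hc/φ = 298.8 nm.
Since 945.8 nm > 298.8 nm, the photons lack sufficient energy.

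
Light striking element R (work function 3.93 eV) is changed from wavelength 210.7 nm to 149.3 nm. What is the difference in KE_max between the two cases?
2.4200 eV

Using Einstein's equation: KE_max = hc/λ - φ

For λ₁ = 210.7 nm:
KE₁ = hc/λ₁ - φ = 5.8844 - 3.93 = 1.9544 eV

For λ₂ = 149.3 nm:
KE₂ = hc/λ₂ - φ = 8.3044 - 3.93 = 4.3744 eV

Change in KE:
ΔKE = KE₂ - KE₁ = 4.3744 - 1.9544 = 2.4200 eV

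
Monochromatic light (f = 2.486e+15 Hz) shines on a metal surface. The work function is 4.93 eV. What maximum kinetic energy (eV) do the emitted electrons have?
5.3513 eV

Using Einstein's photoelectric equation: KE_max = hf - φ

First, calculate the photon energy:
E_photon = hf = (6.626×10⁻³⁴ J·s)(2.486e+15 Hz)
E_photon = 10.2813 eV

Then, the maximum kinetic energy:
KE_max = E_photon - φ = 10.2813 eV - 4.93 eV = 5.3513 eV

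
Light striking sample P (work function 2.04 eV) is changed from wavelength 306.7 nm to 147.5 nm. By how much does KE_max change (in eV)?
4.3632 eV

Using Einstein's equation: KE_max = hc/λ - φ

For λ₁ = 306.7 nm:
KE₁ = hc/λ₁ - φ = 4.0425 - 2.04 = 2.0025 eV

For λ₂ = 147.5 nm:
KE₂ = hc/λ₂ - φ = 8.4057 - 2.04 = 6.3657 eV

Change in KE:
ΔKE = KE₂ - KE₁ = 6.3657 - 2.0025 = 4.3632 eV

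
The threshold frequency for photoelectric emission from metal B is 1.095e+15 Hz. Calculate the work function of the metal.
4.53 eV

At the threshold frequency, photon energy equals work function:
φ = hf₀

Calculating:
φ = (6.626×10⁻³⁴ J·s)(1.095e+15 Hz)
φ = 4.53 eV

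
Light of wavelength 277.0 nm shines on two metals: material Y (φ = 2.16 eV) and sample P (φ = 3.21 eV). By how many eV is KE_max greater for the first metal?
1.0500 eV

Using KE_max = hc/λ - φ for each metal:

Photon energy: E = hc/λ = 4.4760 eV

For material Y (φ₁ = 2.16 eV):
KE₁ = E - φ₁ = 4.4760 - 2.16 = 2.3160 eV

For sample P (φ₂ = 3.21 eV):
KE₂ = E - φ₂ = 4.4760 - 3.21 = 1.2660 eV

Difference:
ΔKE = KE₁ - KE₂ = 2.3160 - 1.2660 = 1.0500 eV

Note: The difference equals the difference in work functions: 3.21 - 2.16 = 1.05 eV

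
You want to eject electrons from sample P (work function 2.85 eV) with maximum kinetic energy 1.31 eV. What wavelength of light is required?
298.04 nm

From Einstein's equation: KE_max = hc/λ - φ

Rearranging for λ:
hc/λ = KE_max + φ
λ = hc/(KE_max + φ)

Required photon energy:
E_photon = KE_max + φ = 1.31 + 2.85 = 4.16 eV

Required wavelength:
λ = hc/E_photon = (6.626×10⁻³⁴)(3×10⁸) / (4.16 × 1.602×10⁻¹⁹)
λ = 298.04 nm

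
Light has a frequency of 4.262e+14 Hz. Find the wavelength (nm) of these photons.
703.41 nm

Using the wave equation: c = fλ

Solving for wavelength:
λ = c/f = (3×10⁸ m/s) / (4.262e+14 Hz)
λ = 703.41 nm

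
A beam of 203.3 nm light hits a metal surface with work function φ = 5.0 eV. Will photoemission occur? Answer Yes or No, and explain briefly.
Yes

For photoemission, the photon energy must exceed the work function.

Photon energy: E = hc/λ = 6.0986 eV
Work function: φ = 5.0 eV

Since E_photon (6.0986 eV) > φ (5.0 eV), photoemission WILL occur.
The threshold wavelength is λ₀ = hc/φ = 248.0 nm.
Since 203.3 nm < 248.0 nm, the light has sufficient energy.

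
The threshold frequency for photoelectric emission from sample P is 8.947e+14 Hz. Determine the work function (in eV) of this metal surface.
3.70 eV

At the threshold frequency, photon energy equals work function:
φ = hf₀

Calculating:
φ = (6.626×10⁻³⁴ J·s)(8.947e+14 Hz)
φ = 3.70 eV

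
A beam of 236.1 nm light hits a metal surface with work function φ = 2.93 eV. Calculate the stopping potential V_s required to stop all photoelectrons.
2.3213 V

The stopping potential V_s satisfies: eV_s = KE_max

First, find KE_max using Einstein's equation:
E_photon = hc/λ = 5.2513 eV
KE_max = E_photon - φ = 5.2513 - 2.93 = 2.3213 eV

Since eV_s = KE_max:
V_s = KE_max/e = 2.3213 V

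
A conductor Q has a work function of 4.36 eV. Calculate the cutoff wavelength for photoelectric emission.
284.37 nm

The threshold wavelength is when the photon energy equals the work function:
hc/λ₀ = φ

Solving for λ₀:
λ₀ = hc/φ = (6.626×10⁻³⁴ J·s)(3×10⁸ m/s) / (4.36 eV × 1.602×10⁻¹⁹ J/eV)
λ₀ = 284.37 nm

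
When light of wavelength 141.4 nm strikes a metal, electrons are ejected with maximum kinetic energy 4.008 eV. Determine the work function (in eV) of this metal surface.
4.76 eV

From Einstein's photoelectric equation: KE_max = hf - φ = hc/λ - φ

Rearranging for φ:
φ = hc/λ - KE_max

Calculate photon energy:
E_photon = hc/λ = 8.7683 eV

Therefore:
φ = 8.7683 - 4.008 = 4.76 eV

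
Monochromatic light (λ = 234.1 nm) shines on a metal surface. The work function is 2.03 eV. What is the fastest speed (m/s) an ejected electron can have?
1.0719e+06 m/s

First, find the maximum kinetic energy:
E_photon = hc/λ = 5.2962 eV
KE_max = E_photon - φ = 5.2962 - 2.03 = 3.2662 eV

Convert to Joules: KE_max = 3.2662 × 1.602×10⁻¹⁹ J = 5.2330e-19 J

Then use KE = ½mv² to find velocity:
v = √(2·KE/m) = √(2 × 5.2330e-19 J / 9.109e-31 kg)
v = 1.0719e+06 m/s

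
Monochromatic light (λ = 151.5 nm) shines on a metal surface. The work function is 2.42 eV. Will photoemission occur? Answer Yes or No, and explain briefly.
Yes

For photoemission, the photon energy must exceed the work function.

Photon energy: E = hc/λ = 8.1838 eV
Work function: φ = 2.42 eV

Since E_photon (8.1838 eV) > φ (2.42 eV), photoemission WILL occur.
The threshold wavelength is λ₀ = hc/φ = 512.3 nm.
Since 151.5 nm < 512.3 nm, the light has sufficient energy.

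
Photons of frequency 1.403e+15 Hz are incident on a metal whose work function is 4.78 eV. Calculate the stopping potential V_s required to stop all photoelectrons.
1.0223 V

The stopping potential V_s satisfies: eV_s = KE_max

First, find KE_max using Einstein's equation:
E_photon = hf = (6.626×10⁻³⁴ J·s)(1.403e+15 Hz) = 5.8023 eV
KE_max = E_photon - φ = 5.8023 - 4.78 = 1.0223 eV

Since eV_s = KE_max:
V_s = KE_max/e = 1.0223 V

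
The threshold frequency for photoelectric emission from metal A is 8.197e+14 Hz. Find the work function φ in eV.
3.39 eV

At the threshold frequency, photon energy equals work function:
φ = hf₀

Calculating:
φ = (6.626×10⁻³⁴ J·s)(8.197e+14 Hz)
φ = 3.39 eV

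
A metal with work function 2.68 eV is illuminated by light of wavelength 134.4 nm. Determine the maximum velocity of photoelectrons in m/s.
1.5173e+06 m/s

First, find the maximum kinetic energy:
E_photon = hc/λ = 9.2250 eV
KE_max = E_photon - φ = 9.2250 - 2.68 = 6.5450 eV

Convert to Joules: KE_max = 6.5450 × 1.602×10⁻¹⁹ J = 1.0486e-18 J

Then use KE = ½mv² to find velocity:
v = √(2·KE/m) = √(2 × 1.0486e-18 J / 9.109e-31 kg)
v = 1.5173e+06 m/s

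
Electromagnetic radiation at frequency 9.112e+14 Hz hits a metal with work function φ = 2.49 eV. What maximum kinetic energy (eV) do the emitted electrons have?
1.2784 eV

Using Einstein's photoelectric equation: KE_max = hf - φ

First, calculate the photon energy:
E_photon = hf = (6.626×10⁻³⁴ J·s)(9.112e+14 Hz)
E_photon = 3.7684 eV

Then, the maximum kinetic energy:
KE_max = E_photon - φ = 3.7684 eV - 2.49 eV = 1.2784 eV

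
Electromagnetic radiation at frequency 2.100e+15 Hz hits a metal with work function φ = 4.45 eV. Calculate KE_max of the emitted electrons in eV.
4.2349 eV

Using Einstein's photoelectric equation: KE_max = hf - φ

First, calculate the photon energy:
E_photon = hf = (6.626×10⁻³⁴ J·s)(2.100e+15 Hz)
E_photon = 8.6849 eV

Then, the maximum kinetic energy:
KE_max = E_photon - φ = 8.6849 eV - 4.45 eV = 4.2349 eV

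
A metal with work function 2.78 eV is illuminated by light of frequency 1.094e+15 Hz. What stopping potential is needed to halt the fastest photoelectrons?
1.7444 V

The stopping potential V_s satisfies: eV_s = KE_max

First, find KE_max using Einstein's equation:
E_photon = hf = (6.626×10⁻³⁴ J·s)(1.094e+15 Hz) = 4.5244 eV
KE_max = E_photon - φ = 4.5244 - 2.78 = 1.7444 eV

Since eV_s = KE_max:
V_s = KE_max/e = 1.7444 V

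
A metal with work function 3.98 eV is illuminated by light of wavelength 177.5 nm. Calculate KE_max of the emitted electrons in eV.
3.0050 eV

Using Einstein's photoelectric equation: KE_max = hf - φ = hc/λ - φ

First, calculate the photon energy:
E_photon = hc/λ = (6.626×10⁻³⁴ J·s)(3×10⁸ m/s) / (177.5×10⁻⁹ m)
E_photon = 6.9850 eV

Then, the maximum kinetic energy:
KE_max = E_photon - φ = 6.9850 eV - 3.98 eV = 3.0050 eV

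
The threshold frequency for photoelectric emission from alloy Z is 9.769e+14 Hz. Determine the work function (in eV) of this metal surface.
4.04 eV

At the threshold frequency, photon energy equals work function:
φ = hf₀

Calculating:
φ = (6.626×10⁻³⁴ J·s)(9.769e+14 Hz)
φ = 4.04 eV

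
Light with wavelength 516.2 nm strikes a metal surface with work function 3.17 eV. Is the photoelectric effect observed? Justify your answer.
No

For photoemission, the photon energy must exceed the work function.

Photon energy: E = hc/λ = 2.4019 eV
Work function: φ = 3.17 eV

Since E_photon (2.4019 eV) < φ (3.17 eV), photoemission will NOT occur.
The threshold wavelength is λ₀ = hc/φ = 391.1 nm.
Since 516.2 nm > 391.1 nm, the photons lack sufficient energy.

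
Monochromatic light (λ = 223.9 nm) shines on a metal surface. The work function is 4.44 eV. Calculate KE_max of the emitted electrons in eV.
1.0975 eV

Using Einstein's photoelectric equation: KE_max = hf - φ = hc/λ - φ

First, calculate the photon energy:
E_photon = hc/λ = (6.626×10⁻³⁴ J·s)(3×10⁸ m/s) / (223.9×10⁻⁹ m)
E_photon = 5.5375 eV

Then, the maximum kinetic energy:
KE_max = E_photon - φ = 5.5375 eV - 4.44 eV = 1.0975 eV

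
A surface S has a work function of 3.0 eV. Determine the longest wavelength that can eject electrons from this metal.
413.28 nm

The threshold wavelength is when the photon energy equals the work function:
hc/λ₀ = φ

Solving for λ₀:
λ₀ = hc/φ = (6.626×10⁻³⁴ J·s)(3×10⁸ m/s) / (3.0 eV × 1.602×10⁻¹⁹ J/eV)
λ₀ = 413.28 nm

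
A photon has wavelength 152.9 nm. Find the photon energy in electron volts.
8.1088 eV

Using E = hf = hc/λ:

E = hc/λ = (6.626×10⁻³⁴ J·s)(3×10⁸ m/s) / (152.9×10⁻⁹ m)
E = 8.1088 eV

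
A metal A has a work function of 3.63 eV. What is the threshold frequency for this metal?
8.7773e+14 Hz

The threshold frequency is when the photon energy equals the work function:
hf₀ = φ

Solving for f₀:
f₀ = φ/h = (3.63 eV × 1.602×10⁻¹⁹ J/eV) / (6.626×10⁻³⁴ J·s)
f₀ = 8.7773e+14 Hz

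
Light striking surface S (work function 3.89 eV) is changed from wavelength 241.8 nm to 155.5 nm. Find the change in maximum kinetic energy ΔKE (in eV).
2.8457 eV

Using Einstein's equation: KE_max = hc/λ - φ

For λ₁ = 241.8 nm:
KE₁ = hc/λ₁ - φ = 5.1276 - 3.89 = 1.2376 eV

For λ₂ = 155.5 nm:
KE₂ = hc/λ₂ - φ = 7.9733 - 3.89 = 4.0833 eV

Change in KE:
ΔKE = KE₂ - KE₁ = 4.0833 - 1.2376 = 2.8457 eV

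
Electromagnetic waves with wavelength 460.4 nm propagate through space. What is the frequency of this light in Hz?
6.5116e+14 Hz

Using the wave equation: c = fλ

Solving for frequency:
f = c/λ = (3×10⁸ m/s) / (460.4×10⁻⁹ m)
f = 6.5116e+14 Hz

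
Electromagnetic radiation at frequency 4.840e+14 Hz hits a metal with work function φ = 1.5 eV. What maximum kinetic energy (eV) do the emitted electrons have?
0.5017 eV

Using Einstein's photoelectric equation: KE_max = hf - φ

First, calculate the photon energy:
E_photon = hf = (6.626×10⁻³⁴ J·s)(4.840e+14 Hz)
E_photon = 2.0017 eV

Then, the maximum kinetic energy:
KE_max = E_photon - φ = 2.0017 eV - 1.5 eV = 0.5017 eV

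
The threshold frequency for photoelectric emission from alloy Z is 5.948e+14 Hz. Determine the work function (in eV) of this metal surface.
2.46 eV

At the threshold frequency, photon energy equals work function:
φ = hf₀

Calculating:
φ = (6.626×10⁻³⁴ J·s)(5.948e+14 Hz)
φ = 2.46 eV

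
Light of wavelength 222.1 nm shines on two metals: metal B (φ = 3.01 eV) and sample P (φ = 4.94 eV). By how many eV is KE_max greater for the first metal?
1.9300 eV

Using KE_max = hc/λ - φ for each metal:

Photon energy: E = hc/λ = 5.5824 eV

For metal B (φ₁ = 3.01 eV):
KE₁ = E - φ₁ = 5.5824 - 3.01 = 2.5724 eV

For sample P (φ₂ = 4.94 eV):
KE₂ = E - φ₂ = 5.5824 - 4.94 = 0.6424 eV

Difference:
ΔKE = KE₁ - KE₂ = 2.5724 - 0.6424 = 1.9300 eV

Note: The difference equals the difference in work functions: 4.94 - 3.01 = 1.93 eV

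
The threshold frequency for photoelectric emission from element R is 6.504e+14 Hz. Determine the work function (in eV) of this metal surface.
2.69 eV

At the threshold frequency, photon energy equals work function:
φ = hf₀

Calculating:
φ = (6.626×10⁻³⁴ J·s)(6.504e+14 Hz)
φ = 2.69 eV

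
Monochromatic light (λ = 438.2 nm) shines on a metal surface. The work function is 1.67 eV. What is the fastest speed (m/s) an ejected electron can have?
6.3862e+05 m/s

First, find the maximum kinetic energy:
E_photon = hc/λ = 2.8294 eV
KE_max = E_photon - φ = 2.8294 - 1.67 = 1.1594 eV

Convert to Joules: KE_max = 1.1594 × 1.602×10⁻¹⁹ J = 1.8576e-19 J

Then use KE = ½mv² to find velocity:
v = √(2·KE/m) = √(2 × 1.8576e-19 J / 9.109e-31 kg)
v = 6.3862e+05 m/s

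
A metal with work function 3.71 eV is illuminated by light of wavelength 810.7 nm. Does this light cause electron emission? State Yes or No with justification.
No

For photoemission, the photon energy must exceed the work function.

Photon energy: E = hc/λ = 1.5293 eV
Work function: φ = 3.71 eV

Since E_photon (1.5293 eV) < φ (3.71 eV), photoemission will NOT occur.
The threshold wavelength is λ₀ = hc/φ = 334.2 nm.
Since 810.7 nm > 334.2 nm, the photons lack sufficient energy.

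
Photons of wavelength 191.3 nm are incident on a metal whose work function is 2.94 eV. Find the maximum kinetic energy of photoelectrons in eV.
3.5411 eV

Using Einstein's photoelectric equation: KE_max = hf - φ = hc/λ - φ

First, calculate the photon energy:
E_photon = hc/λ = (6.626×10⁻³⁴ J·s)(3×10⁸ m/s) / (191.3×10⁻⁹ m)
E_photon = 6.4811 eV

Then, the maximum kinetic energy:
KE_max = E_photon - φ = 6.4811 eV - 2.94 eV = 3.5411 eV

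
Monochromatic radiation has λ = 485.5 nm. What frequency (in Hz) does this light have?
6.1749e+14 Hz

Using the wave equation: c = fλ

Solving for frequency:
f = c/λ = (3×10⁸ m/s) / (485.5×10⁻⁹ m)
f = 6.1749e+14 Hz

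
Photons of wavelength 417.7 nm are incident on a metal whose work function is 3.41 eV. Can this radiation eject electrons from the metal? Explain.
No

For photoemission, the photon energy must exceed the work function.

Photon energy: E = hc/λ = 2.9683 eV
Work function: φ = 3.41 eV

Since E_photon (2.9683 eV) < φ (3.41 eV), photoemission will NOT occur.
The threshold wavelength is λ₀ = hc/φ = 363.6 nm.
Since 417.7 nm > 363.6 nm, the photons lack sufficient energy.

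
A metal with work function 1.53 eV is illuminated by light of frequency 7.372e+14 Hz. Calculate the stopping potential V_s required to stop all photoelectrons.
1.5188 V

The stopping potential V_s satisfies: eV_s = KE_max

First, find KE_max using Einstein's equation:
E_photon = hf = (6.626×10⁻³⁴ J·s)(7.372e+14 Hz) = 3.0488 eV
KE_max = E_photon - φ = 3.0488 - 1.53 = 1.5188 eV

Since eV_s = KE_max:
V_s = KE_max/e = 1.5188 V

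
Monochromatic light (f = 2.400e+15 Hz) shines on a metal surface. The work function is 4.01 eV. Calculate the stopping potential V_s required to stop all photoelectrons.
5.9156 V

The stopping potential V_s satisfies: eV_s = KE_max

First, find KE_max using Einstein's equation:
E_photon = hf = (6.626×10⁻³⁴ J·s)(2.400e+15 Hz) = 9.9256 eV
KE_max = E_photon - φ = 9.9256 - 4.01 = 5.9156 eV

Since eV_s = KE_max:
V_s = KE_max/e = 5.9156 V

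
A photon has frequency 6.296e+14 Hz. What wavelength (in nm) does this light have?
476.16 nm

Using the wave equation: c = fλ

Solving for wavelength:
λ = c/f = (3×10⁸ m/s) / (6.296e+14 Hz)
λ = 476.16 nm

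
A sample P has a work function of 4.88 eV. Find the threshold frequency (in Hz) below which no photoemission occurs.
1.1800e+15 Hz

The threshold frequency is when the photon energy equals the work function:
hf₀ = φ

Solving for f₀:
f₀ = φ/h = (4.88 eV × 1.602×10⁻¹⁹ J/eV) / (6.626×10⁻³⁴ J·s)
f₀ = 1.1800e+15 Hz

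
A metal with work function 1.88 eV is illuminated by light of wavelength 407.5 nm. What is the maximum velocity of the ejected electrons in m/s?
6.3949e+05 m/s

First, find the maximum kinetic energy:
E_photon = hc/λ = 3.0426 eV
KE_max = E_photon - φ = 3.0426 - 1.88 = 1.1626 eV

Convert to Joules: KE_max = 1.1626 × 1.602×10⁻¹⁹ J = 1.8626e-19 J

Then use KE = ½mv² to find velocity:
v = √(2·KE/m) = √(2 × 1.8626e-19 J / 9.109e-31 kg)
v = 6.3949e+05 m/s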